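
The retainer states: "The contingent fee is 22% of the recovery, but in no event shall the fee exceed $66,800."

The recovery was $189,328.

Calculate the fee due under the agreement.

22% of $189,328 = $41,652.16
That is under the $66,800 cap.

$41,652.16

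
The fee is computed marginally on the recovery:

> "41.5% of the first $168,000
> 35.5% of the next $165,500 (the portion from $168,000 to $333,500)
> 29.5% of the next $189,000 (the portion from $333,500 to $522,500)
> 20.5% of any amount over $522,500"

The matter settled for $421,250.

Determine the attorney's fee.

First $168,000 at 41.5% = $69,720.00
Next $165,500 at 35.5% = $58,752.50
Remaining $87,750 at 29.5% = $25,886.25
Fee: $69,720.00 + $58,752.50 + $25,886.25 = $154,358.75

$154,358.75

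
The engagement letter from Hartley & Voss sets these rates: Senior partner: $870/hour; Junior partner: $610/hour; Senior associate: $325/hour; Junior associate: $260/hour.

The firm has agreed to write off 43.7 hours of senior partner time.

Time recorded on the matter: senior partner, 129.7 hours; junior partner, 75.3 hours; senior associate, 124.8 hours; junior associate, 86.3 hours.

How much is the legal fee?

Senior partner: 129.7 × $870 = $112,839.00
Junior partner: 75.3 × $610 = $45,933.00
Senior associate: 124.8 × $325 = $40,560.00
Junior associate: 86.3 × $260 = $22,438.00
Subtotal: $221,770.00
Write-off: 43.7 × $870 = $38,019.00
Total: $221,770.00 − $38,019.00 = $183,751.00

$183,751.00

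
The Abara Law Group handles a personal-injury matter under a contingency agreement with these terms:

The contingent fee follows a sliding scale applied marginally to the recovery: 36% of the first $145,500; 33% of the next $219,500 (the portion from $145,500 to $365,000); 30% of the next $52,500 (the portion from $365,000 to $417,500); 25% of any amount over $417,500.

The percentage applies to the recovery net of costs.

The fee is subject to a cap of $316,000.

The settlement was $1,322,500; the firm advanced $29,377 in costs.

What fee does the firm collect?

Fee base (net of costs): $1,322,500 − $29,377 = $1,293,123
First $145,500 at 36% = $52,380.00
Next $219,500 at 33% = $72,435.00
Next $52,500 at 30% = $15,750.00
Remaining $875,623 at 25% = $218,905.75
Fee: $52,380.00 + $72,435.00 + $15,750.00 + $218,905.75 = $359,470.75
$359,470.75 exceeds the $316,000 cap, so the fee is capped at $316,000.00.

$316,000.00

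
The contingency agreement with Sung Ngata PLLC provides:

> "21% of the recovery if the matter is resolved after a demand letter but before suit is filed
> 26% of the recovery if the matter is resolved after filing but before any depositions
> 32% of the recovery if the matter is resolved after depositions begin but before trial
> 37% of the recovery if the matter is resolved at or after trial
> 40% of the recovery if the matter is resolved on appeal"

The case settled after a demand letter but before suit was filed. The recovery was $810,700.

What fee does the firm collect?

The matter settled after a demand letter but before suit was filed, so the 21% rate applies.
$810,700 × 21% = $170,247.00

$170,247.00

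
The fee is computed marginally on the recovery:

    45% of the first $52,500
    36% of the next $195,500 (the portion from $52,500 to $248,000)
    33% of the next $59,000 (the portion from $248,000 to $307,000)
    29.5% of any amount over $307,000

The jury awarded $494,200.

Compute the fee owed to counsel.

First $52,500 at 45% = $23,625.00
Next $195,500 at 36% = $70,380.00
Next $59,000 at 33% = $19,470.00
Remaining $187,200 at 29.5% = $55,224.00
Fee: $23,625.00 + $70,380.00 + $19,470.00 + $55,224.00 = $168,699.00

$168,699.00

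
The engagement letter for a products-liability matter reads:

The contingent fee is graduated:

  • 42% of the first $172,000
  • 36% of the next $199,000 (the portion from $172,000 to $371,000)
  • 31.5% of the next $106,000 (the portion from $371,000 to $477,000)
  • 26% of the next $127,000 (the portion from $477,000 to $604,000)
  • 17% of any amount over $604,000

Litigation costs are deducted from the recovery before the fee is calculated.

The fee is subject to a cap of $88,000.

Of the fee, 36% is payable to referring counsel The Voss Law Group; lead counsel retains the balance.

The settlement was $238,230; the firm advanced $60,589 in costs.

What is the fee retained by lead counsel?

$47,533.29

Fee base (net of costs): $238,230 − $60,589 = $177,641
First $172,000 at 42% = $72,240.00
Remaining $5,641 at 36% = $2,030.76
Fee: $72,240.00 + $2,030.76 = $74,270.76
$74,270.76 is under the $88,000 cap.
Referral share: 36% of $74,270.76 = $26,737.47; lead counsel retains $74,270.76 − $26,737.47 = $47,533.29.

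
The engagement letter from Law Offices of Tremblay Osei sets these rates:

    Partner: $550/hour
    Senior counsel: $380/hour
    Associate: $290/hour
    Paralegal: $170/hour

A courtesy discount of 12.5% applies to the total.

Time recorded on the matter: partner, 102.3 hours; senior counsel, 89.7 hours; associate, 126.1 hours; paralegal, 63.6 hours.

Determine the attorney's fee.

$120,515.50

Partner: 102.3 × $550 = $56,265.00
Senior counsel: 89.7 × $380 = $34,086.00
Associate: 126.1 × $290 = $36,569.00
Paralegal: 63.6 × $170 = $10,812.00
Subtotal: $137,732.00
Less 12.5% discount: −$17,216.50
Total: $137,732.00 − $17,216.50 = $120,515.50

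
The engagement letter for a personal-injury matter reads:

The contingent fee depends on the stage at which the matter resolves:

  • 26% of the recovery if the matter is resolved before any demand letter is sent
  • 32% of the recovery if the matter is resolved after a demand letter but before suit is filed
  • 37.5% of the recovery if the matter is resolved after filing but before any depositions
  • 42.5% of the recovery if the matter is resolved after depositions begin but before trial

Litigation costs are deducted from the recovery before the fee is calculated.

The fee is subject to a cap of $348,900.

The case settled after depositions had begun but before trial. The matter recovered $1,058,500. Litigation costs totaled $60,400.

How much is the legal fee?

Fee base (net of costs): $1,058,500 − $60,400 = $998,100
The matter settled after depositions had begun but before trial, so the 42.5% rate applies.
$998,100 × 42.5% = $424,192.50
$424,192.50 exceeds the $348,900 cap, so the fee is capped at $348,900.00.

$348,900.00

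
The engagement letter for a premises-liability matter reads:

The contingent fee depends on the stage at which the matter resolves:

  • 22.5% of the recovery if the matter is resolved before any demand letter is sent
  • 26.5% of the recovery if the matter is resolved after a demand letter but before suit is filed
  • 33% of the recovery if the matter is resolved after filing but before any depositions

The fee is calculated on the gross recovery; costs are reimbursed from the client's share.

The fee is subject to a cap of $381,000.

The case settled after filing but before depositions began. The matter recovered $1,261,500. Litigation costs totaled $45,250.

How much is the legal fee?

$381,000.00

Fee base is the gross recovery, $1,261,500; costs are reimbursed separately.
The matter settled after filing but before depositions began, so the 33% rate applies.
$1,261,500 × 33% = $416,295.00
$416,295.00 exceeds the $381,000 cap, so the fee is capped at $381,000.00.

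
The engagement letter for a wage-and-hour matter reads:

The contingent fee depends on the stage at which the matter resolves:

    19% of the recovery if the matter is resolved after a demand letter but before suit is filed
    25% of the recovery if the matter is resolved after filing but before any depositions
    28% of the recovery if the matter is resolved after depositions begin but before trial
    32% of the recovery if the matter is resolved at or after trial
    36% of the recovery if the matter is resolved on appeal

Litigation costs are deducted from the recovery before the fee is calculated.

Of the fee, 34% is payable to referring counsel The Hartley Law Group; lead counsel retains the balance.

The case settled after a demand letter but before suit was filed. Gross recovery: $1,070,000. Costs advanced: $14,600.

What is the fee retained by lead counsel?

$132,347.16

Fee base (net of costs): $1,070,000 − $14,600 = $1,055,400
The matter settled after a demand letter but before suit was filed, so the 19% rate applies.
$1,055,400 × 19% = $200,526.00
Referral share: 34% of $200,526.00 = $68,178.84; lead counsel retains $200,526.00 − $68,178.84 = $132,347.16.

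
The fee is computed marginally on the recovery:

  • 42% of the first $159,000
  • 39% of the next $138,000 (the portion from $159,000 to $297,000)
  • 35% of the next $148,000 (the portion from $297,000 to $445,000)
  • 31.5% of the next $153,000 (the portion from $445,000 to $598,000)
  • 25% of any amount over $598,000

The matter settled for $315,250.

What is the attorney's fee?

First $159,000 at 42% = $66,780.00
Next $138,000 at 39% = $53,820.00
Remaining $18,250 at 35% = $6,387.50
Fee: $66,780.00 + $53,820.00 + $6,387.50 = $126,987.50

$126,987.50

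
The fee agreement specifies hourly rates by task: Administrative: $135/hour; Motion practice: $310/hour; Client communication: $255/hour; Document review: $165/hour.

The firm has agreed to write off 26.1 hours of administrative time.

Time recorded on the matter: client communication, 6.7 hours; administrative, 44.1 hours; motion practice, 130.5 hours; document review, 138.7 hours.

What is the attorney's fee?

Administrative: 44.1 × $135 = $5,953.50
Motion practice: 130.5 × $310 = $40,455.00
Client communication: 6.7 × $255 = $1,708.50
Document review: 138.7 × $165 = $22,885.50
Subtotal: $71,002.50
Write-off: 26.1 × $135 = $3,523.50
Total: $71,002.50 − $3,523.50 = $67,479.00

$67,479.00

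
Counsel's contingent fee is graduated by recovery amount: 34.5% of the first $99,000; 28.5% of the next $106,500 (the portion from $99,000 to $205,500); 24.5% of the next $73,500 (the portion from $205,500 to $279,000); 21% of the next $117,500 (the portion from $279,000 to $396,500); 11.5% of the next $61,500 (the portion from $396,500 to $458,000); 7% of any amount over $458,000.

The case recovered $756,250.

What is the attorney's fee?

$135,140.00

First $99,000 at 34.5% = $34,155.00
Next $106,500 at 28.5% = $30,352.50
Next $73,500 at 24.5% = $18,007.50
Next $117,500 at 21% = $24,675.00
Next $61,500 at 11.5% = $7,072.50
Remaining $298,250 at 7% = $20,877.50
Fee: $34,155.00 + $30,352.50 + $18,007.50 + $24,675.00 + $7,072.50 + $20,877.50 = $135,140.00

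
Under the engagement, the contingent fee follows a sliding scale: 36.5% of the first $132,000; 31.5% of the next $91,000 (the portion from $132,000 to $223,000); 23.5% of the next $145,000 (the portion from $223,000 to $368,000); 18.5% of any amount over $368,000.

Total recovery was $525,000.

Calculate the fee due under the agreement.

$139,965.00

First $132,000 at 36.5% = $48,180.00
Next $91,000 at 31.5% = $28,665.00
Next $145,000 at 23.5% = $34,075.00
Remaining $157,000 at 18.5% = $29,045.00
Fee: $48,180.00 + $28,665.00 + $34,075.00 + $29,045.00 = $139,965.00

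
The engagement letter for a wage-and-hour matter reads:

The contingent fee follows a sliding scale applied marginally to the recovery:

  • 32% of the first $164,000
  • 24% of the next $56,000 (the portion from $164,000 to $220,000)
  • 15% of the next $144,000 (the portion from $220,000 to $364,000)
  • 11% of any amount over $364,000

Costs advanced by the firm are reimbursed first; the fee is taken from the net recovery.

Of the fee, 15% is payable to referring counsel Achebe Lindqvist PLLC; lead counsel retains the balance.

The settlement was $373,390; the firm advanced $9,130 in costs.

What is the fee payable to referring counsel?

$13,132.29

Fee base (net of costs): $373,390 − $9,130 = $364,260
First $164,000 at 32% = $52,480.00
Next $56,000 at 24% = $13,440.00
Next $144,000 at 15% = $21,600.00
Remaining $260 at 11% = $28.60
Fee: $52,480.00 + $13,440.00 + $21,600.00 + $28.60 = $87,548.60
Referral share: 15% of $87,548.60 = $13,132.29; lead counsel retains $87,548.60 − $13,132.29 = $74,416.31.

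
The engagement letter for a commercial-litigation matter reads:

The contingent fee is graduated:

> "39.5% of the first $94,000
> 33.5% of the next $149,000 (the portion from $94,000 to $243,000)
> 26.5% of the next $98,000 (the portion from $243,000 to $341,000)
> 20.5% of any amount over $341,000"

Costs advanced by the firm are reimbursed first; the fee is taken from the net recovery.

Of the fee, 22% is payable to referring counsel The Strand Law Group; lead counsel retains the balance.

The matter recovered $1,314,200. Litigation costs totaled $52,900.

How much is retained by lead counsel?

Fee base (net of costs): $1,314,200 − $52,900 = $1,261,300
First $94,000 at 39.5% = $37,130.00
Next $149,000 at 33.5% = $49,915.00
Next $98,000 at 26.5% = $25,970.00
Remaining $920,300 at 20.5% = $188,661.50
Fee: $37,130.00 + $49,915.00 + $25,970.00 + $188,661.50 = $301,676.50
Referral share: 22% of $301,676.50 = $66,368.83; lead counsel retains $301,676.50 − $66,368.83 = $235,307.67.

$235,307.67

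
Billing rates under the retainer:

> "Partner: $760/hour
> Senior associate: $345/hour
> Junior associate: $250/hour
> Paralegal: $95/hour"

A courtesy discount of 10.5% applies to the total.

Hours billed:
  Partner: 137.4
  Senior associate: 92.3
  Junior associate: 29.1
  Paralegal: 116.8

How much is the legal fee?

Partner: 137.4 × $760 = $104,424.00
Senior associate: 92.3 × $345 = $31,843.50
Junior associate: 29.1 × $250 = $7,275.00
Paralegal: 116.8 × $95 = $11,096.00
Subtotal: $154,638.50
Less 10.5% discount: −$16,237.04
Total: $154,638.50 − $16,237.04 = $138,401.46

$138,401.46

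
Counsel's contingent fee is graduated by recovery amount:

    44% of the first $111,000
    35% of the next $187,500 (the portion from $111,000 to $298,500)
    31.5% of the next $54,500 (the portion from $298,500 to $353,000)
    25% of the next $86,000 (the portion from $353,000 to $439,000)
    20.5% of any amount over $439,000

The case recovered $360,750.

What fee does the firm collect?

$133,570.00

First $111,000 at 44% = $48,840.00
Next $187,500 at 35% = $65,625.00
Next $54,500 at 31.5% = $17,167.50
Remaining $7,750 at 25% = $1,937.50
Fee: $48,840.00 + $65,625.00 + $17,167.50 + $1,937.50 = $133,570.00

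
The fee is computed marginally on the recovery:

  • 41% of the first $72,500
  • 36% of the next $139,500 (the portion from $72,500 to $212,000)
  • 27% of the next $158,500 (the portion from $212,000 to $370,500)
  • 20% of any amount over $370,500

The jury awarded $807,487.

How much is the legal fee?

$210,137.40

First $72,500 at 41% = $29,725.00
Next $139,500 at 36% = $50,220.00
Next $158,500 at 27% = $42,795.00
Remaining $436,987 at 20% = $87,397.40
Fee: $29,725.00 + $50,220.00 + $42,795.00 + $87,397.40 = $210,137.40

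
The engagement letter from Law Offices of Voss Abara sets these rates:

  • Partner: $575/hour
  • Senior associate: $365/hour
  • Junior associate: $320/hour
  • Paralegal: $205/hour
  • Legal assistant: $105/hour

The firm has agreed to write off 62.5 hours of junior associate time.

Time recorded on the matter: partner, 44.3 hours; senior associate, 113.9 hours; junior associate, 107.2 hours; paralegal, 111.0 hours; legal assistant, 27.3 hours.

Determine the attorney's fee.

Partner: 44.3 × $575 = $25,472.50
Senior associate: 113.9 × $365 = $41,573.50
Junior associate: 107.2 × $320 = $34,304.00
Paralegal: 111.0 × $205 = $22,755.00
Legal assistant: 27.3 × $105 = $2,866.50
Subtotal: $126,971.50
Write-off: 62.5 × $320 = $20,000.00
Total: $126,971.50 − $20,000.00 = $106,971.50

$106,971.50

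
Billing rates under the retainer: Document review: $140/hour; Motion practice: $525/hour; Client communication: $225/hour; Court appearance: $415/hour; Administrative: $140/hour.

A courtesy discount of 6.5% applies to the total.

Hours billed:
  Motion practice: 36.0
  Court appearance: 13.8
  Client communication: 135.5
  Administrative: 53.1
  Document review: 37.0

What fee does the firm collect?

$63,326.15

Document review: 37.0 × $140 = $5,180.00
Motion practice: 36.0 × $525 = $18,900.00
Client communication: 135.5 × $225 = $30,487.50
Court appearance: 13.8 × $415 = $5,727.00
Administrative: 53.1 × $140 = $7,434.00
Subtotal: $67,728.50
Less 6.5% discount: −$4,402.35
Total: $67,728.50 − $4,402.35 = $63,326.15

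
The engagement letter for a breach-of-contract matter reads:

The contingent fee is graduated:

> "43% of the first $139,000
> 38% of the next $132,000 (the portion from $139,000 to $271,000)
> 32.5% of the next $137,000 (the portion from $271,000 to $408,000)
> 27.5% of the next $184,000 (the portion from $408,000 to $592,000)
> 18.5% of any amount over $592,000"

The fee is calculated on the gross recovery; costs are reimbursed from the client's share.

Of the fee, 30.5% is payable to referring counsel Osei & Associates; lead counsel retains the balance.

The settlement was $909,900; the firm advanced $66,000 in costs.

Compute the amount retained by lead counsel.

$183,387.22

Fee base is the gross recovery, $909,900; costs are reimbursed separately.
First $139,000 at 43% = $59,770.00
Next $132,000 at 38% = $50,160.00
Next $137,000 at 32.5% = $44,525.00
Next $184,000 at 27.5% = $50,600.00
Remaining $317,900 at 18.5% = $58,811.50
Fee: $59,770.00 + $50,160.00 + $44,525.00 + $50,600.00 + $58,811.50 = $263,866.50
Referral share: 30.5% of $263,866.50 = $80,479.28; lead counsel retains $263,866.50 − $80,479.28 = $183,387.22.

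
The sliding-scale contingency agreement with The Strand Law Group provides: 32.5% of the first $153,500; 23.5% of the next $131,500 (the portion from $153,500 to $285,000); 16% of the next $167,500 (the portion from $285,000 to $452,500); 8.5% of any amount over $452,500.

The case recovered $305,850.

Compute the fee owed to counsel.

First $153,500 at 32.5% = $49,887.50
Next $131,500 at 23.5% = $30,902.50
Remaining $20,850 at 16% = $3,336.00
Fee: $49,887.50 + $30,902.50 + $3,336.00 = $84,126.00

$84,126.00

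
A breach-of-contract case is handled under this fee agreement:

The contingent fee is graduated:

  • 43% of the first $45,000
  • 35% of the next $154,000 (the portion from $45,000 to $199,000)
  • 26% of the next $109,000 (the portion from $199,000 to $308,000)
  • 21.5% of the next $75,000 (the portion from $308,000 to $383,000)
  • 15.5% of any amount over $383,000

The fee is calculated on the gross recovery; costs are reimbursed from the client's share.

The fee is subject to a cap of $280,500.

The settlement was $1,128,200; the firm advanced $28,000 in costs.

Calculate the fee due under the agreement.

Fee base is the gross recovery, $1,128,200; costs are reimbursed separately.
First $45,000 at 43% = $19,350.00
Next $154,000 at 35% = $53,900.00
Next $109,000 at 26% = $28,340.00
Next $75,000 at 21.5% = $16,125.00
Remaining $745,200 at 15.5% = $115,506.00
Fee: $19,350.00 + $53,900.00 + $28,340.00 + $16,125.00 + $115,506.00 = $233,221.00
$233,221.00 is under the $280,500 cap.

$233,221.00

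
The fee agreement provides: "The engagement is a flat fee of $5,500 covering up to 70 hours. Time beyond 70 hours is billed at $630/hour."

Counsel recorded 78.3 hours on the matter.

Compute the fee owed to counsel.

$10,729.00

Flat fee: $5,500.00
Excess hours: 78.3 − 70 = 8.3
Overrun: 8.3 × $630 = $5,229.00
Total: $5,500.00 + $5,229.00 = $10,729.00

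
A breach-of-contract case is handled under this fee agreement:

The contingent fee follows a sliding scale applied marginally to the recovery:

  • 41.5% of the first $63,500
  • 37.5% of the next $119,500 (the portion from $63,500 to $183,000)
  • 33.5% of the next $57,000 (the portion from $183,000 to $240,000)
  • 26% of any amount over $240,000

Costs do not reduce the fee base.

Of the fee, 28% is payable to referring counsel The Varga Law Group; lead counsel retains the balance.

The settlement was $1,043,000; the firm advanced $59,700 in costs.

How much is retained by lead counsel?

Fee base is the gross recovery, $1,043,000; costs are reimbursed separately.
First $63,500 at 41.5% = $26,352.50
Next $119,500 at 37.5% = $44,812.50
Next $57,000 at 33.5% = $19,095.00
Remaining $803,000 at 26% = $208,780.00
Fee: $26,352.50 + $44,812.50 + $19,095.00 + $208,780.00 = $299,040.00
Referral share: 28% of $299,040.00 = $83,731.20; lead counsel retains $299,040.00 − $83,731.20 = $215,308.80.

$215,308.80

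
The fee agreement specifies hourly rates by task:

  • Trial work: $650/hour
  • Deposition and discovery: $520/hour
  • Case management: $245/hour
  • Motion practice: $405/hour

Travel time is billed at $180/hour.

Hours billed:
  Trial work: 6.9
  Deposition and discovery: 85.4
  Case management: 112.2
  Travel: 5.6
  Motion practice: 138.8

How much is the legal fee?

Trial work: 6.9 × $650 = $4,485.00
Deposition and discovery: 85.4 × $520 = $44,408.00
Case management: 112.2 × $245 = $27,489.00
Motion practice: 138.8 × $405 = $56,214.00
Subtotal: $4,485.00 + $44,408.00 + $27,489.00 + $56,214.00 = $132,596.00
Travel: 5.6 × $180 = $1,008.00
Total: $132,596.00 + $1,008.00 = $133,604.00

$133,604.00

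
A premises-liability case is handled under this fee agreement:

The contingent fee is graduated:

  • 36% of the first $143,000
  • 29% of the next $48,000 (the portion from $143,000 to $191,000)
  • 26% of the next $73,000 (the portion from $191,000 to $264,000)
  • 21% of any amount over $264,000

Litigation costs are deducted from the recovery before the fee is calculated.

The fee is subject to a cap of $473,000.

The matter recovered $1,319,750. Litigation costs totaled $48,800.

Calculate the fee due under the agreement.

Fee base (net of costs): $1,319,750 − $48,800 = $1,270,950
First $143,000 at 36% = $51,480.00
Next $48,000 at 29% = $13,920.00
Next $73,000 at 26% = $18,980.00
Remaining $1,006,950 at 21% = $211,459.50
Fee: $51,480.00 + $13,920.00 + $18,980.00 + $211,459.50 = $295,839.50
$295,839.50 is under the $473,000 cap.

$295,839.50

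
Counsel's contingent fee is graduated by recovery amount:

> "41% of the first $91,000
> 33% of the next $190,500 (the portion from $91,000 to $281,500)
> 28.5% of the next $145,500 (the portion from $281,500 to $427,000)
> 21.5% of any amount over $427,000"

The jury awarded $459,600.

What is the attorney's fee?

$148,651.50

First $91,000 at 41% = $37,310.00
Next $190,500 at 33% = $62,865.00
Next $145,500 at 28.5% = $41,467.50
Remaining $32,600 at 21.5% = $7,009.00
Fee: $37,310.00 + $62,865.00 + $41,467.50 + $7,009.00 = $148,651.50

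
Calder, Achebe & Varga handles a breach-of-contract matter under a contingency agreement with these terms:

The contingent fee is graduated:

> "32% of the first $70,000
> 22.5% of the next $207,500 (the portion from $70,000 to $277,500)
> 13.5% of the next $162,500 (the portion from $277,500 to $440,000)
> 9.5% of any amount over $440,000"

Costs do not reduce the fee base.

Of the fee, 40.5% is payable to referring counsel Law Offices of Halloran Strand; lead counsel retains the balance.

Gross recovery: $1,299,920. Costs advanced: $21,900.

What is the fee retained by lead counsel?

Fee base is the gross recovery, $1,299,920; costs are reimbursed separately.
First $70,000 at 32% = $22,400.00
Next $207,500 at 22.5% = $46,687.50
Next $162,500 at 13.5% = $21,937.50
Remaining $859,920 at 9.5% = $81,692.40
Fee: $22,400.00 + $46,687.50 + $21,937.50 + $81,692.40 = $172,717.40
Referral share: 40.5% of $172,717.40 = $69,950.55; lead counsel retains $172,717.40 − $69,950.55 = $102,766.85.

$102,766.85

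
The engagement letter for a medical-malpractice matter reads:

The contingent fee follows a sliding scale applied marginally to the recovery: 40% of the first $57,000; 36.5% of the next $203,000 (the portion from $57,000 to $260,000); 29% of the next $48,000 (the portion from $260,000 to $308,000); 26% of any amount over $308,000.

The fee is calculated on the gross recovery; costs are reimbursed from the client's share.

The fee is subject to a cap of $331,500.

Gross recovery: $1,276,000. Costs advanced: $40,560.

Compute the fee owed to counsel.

Fee base is the gross recovery, $1,276,000; costs are reimbursed separately.
First $57,000 at 40% = $22,800.00
Next $203,000 at 36.5% = $74,095.00
Next $48,000 at 29% = $13,920.00
Remaining $968,000 at 26% = $251,680.00
Fee: $22,800.00 + $74,095.00 + $13,920.00 + $251,680.00 = $362,495.00
$362,495.00 exceeds the $331,500 cap, so the fee is capped at $331,500.00.

$331,500.00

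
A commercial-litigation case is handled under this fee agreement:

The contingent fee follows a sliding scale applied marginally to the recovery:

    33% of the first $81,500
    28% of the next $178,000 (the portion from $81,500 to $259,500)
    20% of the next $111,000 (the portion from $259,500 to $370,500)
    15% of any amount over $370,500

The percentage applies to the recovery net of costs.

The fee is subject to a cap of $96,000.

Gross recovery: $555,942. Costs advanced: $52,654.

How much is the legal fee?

Fee base (net of costs): $555,942 − $52,654 = $503,288
First $81,500 at 33% = $26,895.00
Next $178,000 at 28% = $49,840.00
Next $111,000 at 20% = $22,200.00
Remaining $132,788 at 15% = $19,918.20
Fee: $26,895.00 + $49,840.00 + $22,200.00 + $19,918.20 = $118,853.20
$118,853.20 exceeds the $96,000 cap, so the fee is capped at $96,000.00.

$96,000.00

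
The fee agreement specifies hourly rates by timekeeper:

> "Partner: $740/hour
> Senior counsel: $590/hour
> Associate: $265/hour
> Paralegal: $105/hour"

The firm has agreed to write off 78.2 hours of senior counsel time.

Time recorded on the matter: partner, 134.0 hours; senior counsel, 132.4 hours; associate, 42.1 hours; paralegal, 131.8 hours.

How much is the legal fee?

$156,133.50

Partner: 134.0 × $740 = $99,160.00
Senior counsel: 132.4 × $590 = $78,116.00
Associate: 42.1 × $265 = $11,156.50
Paralegal: 131.8 × $105 = $13,839.00
Subtotal: $202,271.50
Write-off: 78.2 × $590 = $46,138.00
Total: $202,271.50 − $46,138.00 = $156,133.50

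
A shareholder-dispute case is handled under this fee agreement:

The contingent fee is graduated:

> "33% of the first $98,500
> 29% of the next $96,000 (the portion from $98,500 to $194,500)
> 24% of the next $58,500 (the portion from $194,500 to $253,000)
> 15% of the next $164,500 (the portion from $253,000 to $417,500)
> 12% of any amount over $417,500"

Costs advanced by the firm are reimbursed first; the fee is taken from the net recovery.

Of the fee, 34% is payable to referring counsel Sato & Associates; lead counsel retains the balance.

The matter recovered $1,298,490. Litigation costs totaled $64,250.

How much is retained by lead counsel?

Fee base (net of costs): $1,298,490 − $64,250 = $1,234,240
First $98,500 at 33% = $32,505.00
Next $96,000 at 29% = $27,840.00
Next $58,500 at 24% = $14,040.00
Next $164,500 at 15% = $24,675.00
Remaining $816,740 at 12% = $98,008.80
Fee: $32,505.00 + $27,840.00 + $14,040.00 + $24,675.00 + $98,008.80 = $197,068.80
Referral share: 34% of $197,068.80 = $67,003.39; lead counsel retains $197,068.80 − $67,003.39 = $130,065.41.

$130,065.41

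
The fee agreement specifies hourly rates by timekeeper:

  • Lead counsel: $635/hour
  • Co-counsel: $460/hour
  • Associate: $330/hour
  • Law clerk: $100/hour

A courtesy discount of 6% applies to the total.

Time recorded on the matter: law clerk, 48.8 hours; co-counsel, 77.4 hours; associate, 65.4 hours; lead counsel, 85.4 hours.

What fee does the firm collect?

Lead counsel: 85.4 × $635 = $54,229.00
Co-counsel: 77.4 × $460 = $35,604.00
Associate: 65.4 × $330 = $21,582.00
Law clerk: 48.8 × $100 = $4,880.00
Subtotal: $116,295.00
Less 6% discount: −$6,977.70
Total: $116,295.00 − $6,977.70 = $109,317.30

$109,317.30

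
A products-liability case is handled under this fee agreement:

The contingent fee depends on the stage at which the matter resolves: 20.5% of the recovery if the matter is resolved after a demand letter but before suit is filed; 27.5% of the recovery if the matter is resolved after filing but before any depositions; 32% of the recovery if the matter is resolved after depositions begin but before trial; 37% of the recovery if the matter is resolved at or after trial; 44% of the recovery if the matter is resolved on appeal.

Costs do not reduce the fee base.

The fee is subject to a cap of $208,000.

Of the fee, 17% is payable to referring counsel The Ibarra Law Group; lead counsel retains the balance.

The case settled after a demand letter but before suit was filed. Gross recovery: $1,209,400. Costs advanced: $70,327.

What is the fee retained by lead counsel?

Fee base is the gross recovery, $1,209,400; costs are reimbursed separately.
The matter settled after a demand letter but before suit was filed, so the 20.5% rate applies.
$1,209,400 × 20.5% = $247,927.00
$247,927.00 exceeds the $208,000 cap, so the fee is capped at $208,000.00.
Referral share: 17% of $208,000.00 = $35,360.00; lead counsel retains $208,000.00 − $35,360.00 = $172,640.00.

$172,640.00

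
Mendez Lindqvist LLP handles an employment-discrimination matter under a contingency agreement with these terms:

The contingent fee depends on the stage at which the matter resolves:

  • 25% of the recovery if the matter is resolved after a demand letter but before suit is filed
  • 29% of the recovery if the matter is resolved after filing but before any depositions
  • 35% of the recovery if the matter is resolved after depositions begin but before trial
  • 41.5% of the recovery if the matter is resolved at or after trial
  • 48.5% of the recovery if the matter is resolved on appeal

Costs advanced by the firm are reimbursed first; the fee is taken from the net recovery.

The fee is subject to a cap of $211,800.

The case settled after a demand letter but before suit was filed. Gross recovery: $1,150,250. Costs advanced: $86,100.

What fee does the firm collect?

$211,800.00

Fee base (net of costs): $1,150,250 − $86,100 = $1,064,150
The matter settled after a demand letter but before suit was filed, so the 25% rate applies.
$1,064,150 × 25% = $266,037.50
$266,037.50 exceeds the $211,800 cap, so the fee is capped at $211,800.00.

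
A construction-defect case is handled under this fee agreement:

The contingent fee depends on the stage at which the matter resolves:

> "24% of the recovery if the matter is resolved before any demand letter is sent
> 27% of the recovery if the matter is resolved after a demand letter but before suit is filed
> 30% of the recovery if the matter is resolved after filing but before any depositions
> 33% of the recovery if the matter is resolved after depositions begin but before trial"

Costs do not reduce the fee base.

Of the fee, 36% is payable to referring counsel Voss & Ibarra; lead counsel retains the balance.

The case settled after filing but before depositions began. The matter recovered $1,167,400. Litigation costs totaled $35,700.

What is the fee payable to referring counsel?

$126,079.20

Fee base is the gross recovery, $1,167,400; costs are reimbursed separately.
The matter settled after filing but before depositions began, so the 30% rate applies.
$1,167,400 × 30% = $350,220.00
Referral share: 36% of $350,220.00 = $126,079.20; lead counsel retains $350,220.00 − $126,079.20 = $224,140.80.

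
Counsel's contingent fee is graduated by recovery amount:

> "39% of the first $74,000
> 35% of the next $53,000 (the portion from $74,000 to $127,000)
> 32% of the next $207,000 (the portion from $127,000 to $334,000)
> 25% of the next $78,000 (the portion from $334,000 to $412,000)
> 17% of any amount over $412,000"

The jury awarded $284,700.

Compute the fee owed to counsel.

$97,874.00

First $74,000 at 39% = $28,860.00
Next $53,000 at 35% = $18,550.00
Remaining $157,700 at 32% = $50,464.00
Fee: $28,860.00 + $18,550.00 + $50,464.00 = $97,874.00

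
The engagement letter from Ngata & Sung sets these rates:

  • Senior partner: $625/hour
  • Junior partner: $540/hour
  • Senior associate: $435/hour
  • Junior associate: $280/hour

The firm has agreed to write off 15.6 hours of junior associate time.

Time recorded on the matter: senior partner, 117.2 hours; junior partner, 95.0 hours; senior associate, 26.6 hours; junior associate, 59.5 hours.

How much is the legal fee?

Senior partner: 117.2 × $625 = $73,250.00
Junior partner: 95.0 × $540 = $51,300.00
Senior associate: 26.6 × $435 = $11,571.00
Junior associate: 59.5 × $280 = $16,660.00
Subtotal: $152,781.00
Write-off: 15.6 × $280 = $4,368.00
Total: $152,781.00 − $4,368.00 = $148,413.00

$148,413.00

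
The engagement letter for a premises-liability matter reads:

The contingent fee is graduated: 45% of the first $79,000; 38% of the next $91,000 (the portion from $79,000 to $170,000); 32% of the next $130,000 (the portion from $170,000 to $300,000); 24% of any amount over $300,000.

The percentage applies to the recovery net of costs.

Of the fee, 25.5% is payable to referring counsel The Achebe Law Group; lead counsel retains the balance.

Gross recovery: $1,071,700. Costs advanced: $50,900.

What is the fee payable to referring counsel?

$72,604.11

Fee base (net of costs): $1,071,700 − $50,900 = $1,020,800
First $79,000 at 45% = $35,550.00
Next $91,000 at 38% = $34,580.00
Next $130,000 at 32% = $41,600.00
Remaining $720,800 at 24% = $172,992.00
Fee: $35,550.00 + $34,580.00 + $41,600.00 + $172,992.00 = $284,722.00
Referral share: 25.5% of $284,722.00 = $72,604.11; lead counsel retains $284,722.00 − $72,604.11 = $212,117.89.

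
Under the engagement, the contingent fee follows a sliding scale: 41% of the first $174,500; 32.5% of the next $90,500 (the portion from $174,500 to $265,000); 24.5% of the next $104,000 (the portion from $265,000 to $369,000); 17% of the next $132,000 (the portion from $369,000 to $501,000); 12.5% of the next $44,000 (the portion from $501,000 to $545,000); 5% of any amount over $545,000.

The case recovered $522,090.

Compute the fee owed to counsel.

$151,513.75

First $174,500 at 41% = $71,545.00
Next $90,500 at 32.5% = $29,412.50
Next $104,000 at 24.5% = $25,480.00
Next $132,000 at 17% = $22,440.00
Remaining $21,090 at 12.5% = $2,636.25
Fee: $71,545.00 + $29,412.50 + $25,480.00 + $22,440.00 + $2,636.25 = $151,513.75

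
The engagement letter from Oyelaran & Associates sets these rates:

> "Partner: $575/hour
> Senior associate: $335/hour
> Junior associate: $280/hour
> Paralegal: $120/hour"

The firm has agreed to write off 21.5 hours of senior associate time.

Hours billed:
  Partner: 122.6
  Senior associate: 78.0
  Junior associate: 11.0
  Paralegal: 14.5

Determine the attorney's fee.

Partner: 122.6 × $575 = $70,495.00
Senior associate: 78.0 × $335 = $26,130.00
Junior associate: 11.0 × $280 = $3,080.00
Paralegal: 14.5 × $120 = $1,740.00
Subtotal: $101,445.00
Write-off: 21.5 × $335 = $7,202.50
Total: $101,445.00 − $7,202.50 = $94,242.50

$94,242.50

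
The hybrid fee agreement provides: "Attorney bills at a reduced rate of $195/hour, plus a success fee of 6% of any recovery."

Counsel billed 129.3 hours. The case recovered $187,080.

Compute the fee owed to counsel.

$36,438.30

Hourly: 129.3 × $195 = $25,213.50
Success fee: 6% of $187,080 = $11,224.80
Total: $25,213.50 + $11,224.80 = $36,438.30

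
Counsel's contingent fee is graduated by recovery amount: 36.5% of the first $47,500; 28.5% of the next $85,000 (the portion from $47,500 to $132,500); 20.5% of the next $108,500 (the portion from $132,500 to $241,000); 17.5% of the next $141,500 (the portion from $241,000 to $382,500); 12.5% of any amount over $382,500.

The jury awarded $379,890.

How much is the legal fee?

First $47,500 at 36.5% = $17,337.50
Next $85,000 at 28.5% = $24,225.00
Next $108,500 at 20.5% = $22,242.50
Remaining $138,890 at 17.5% = $24,305.75
Fee: $17,337.50 + $24,225.00 + $22,242.50 + $24,305.75 = $88,110.75

$88,110.75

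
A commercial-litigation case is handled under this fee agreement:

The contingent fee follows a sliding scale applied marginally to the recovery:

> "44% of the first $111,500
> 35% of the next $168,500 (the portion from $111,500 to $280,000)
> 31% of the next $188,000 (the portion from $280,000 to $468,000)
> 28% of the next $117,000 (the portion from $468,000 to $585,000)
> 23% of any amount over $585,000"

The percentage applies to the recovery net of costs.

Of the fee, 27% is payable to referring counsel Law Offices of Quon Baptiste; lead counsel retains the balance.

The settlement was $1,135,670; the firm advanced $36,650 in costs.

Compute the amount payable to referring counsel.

$85,670.89

Fee base (net of costs): $1,135,670 − $36,650 = $1,099,020
First $111,500 at 44% = $49,060.00
Next $168,500 at 35% = $58,975.00
Next $188,000 at 31% = $58,280.00
Next $117,000 at 28% = $32,760.00
Remaining $514,020 at 23% = $118,224.60
Fee: $49,060.00 + $58,975.00 + $58,280.00 + $32,760.00 + $118,224.60 = $317,299.60
Referral share: 27% of $317,299.60 = $85,670.89; lead counsel retains $317,299.60 − $85,670.89 = $231,628.71.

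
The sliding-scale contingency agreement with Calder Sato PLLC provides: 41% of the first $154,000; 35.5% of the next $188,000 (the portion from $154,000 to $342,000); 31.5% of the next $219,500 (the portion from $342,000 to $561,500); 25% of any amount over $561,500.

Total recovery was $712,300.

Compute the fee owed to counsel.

$236,722.50

First $154,000 at 41% = $63,140.00
Next $188,000 at 35.5% = $66,740.00
Next $219,500 at 31.5% = $69,142.50
Remaining $150,800 at 25% = $37,700.00
Fee: $63,140.00 + $66,740.00 + $69,142.50 + $37,700.00 = $236,722.50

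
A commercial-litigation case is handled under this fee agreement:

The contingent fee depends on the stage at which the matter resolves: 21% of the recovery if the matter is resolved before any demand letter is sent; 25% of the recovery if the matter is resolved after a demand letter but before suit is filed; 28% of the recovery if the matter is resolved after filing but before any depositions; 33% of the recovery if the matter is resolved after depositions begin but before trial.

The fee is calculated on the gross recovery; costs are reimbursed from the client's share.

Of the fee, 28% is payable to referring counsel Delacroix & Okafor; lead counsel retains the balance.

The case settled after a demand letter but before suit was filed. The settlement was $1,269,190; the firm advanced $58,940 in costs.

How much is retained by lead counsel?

$228,454.20

Fee base is the gross recovery, $1,269,190; costs are reimbursed separately.
The matter settled after a demand letter but before suit was filed, so the 25% rate applies.
$1,269,190 × 25% = $317,297.50
Referral share: 28% of $317,297.50 = $88,843.30; lead counsel retains $317,297.50 − $88,843.30 = $228,454.20.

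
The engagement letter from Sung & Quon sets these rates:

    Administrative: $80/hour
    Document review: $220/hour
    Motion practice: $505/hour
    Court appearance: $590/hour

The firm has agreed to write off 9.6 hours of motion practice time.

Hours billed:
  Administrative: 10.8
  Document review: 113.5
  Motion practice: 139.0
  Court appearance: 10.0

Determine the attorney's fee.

$97,081.00

Administrative: 10.8 × $80 = $864.00
Document review: 113.5 × $220 = $24,970.00
Motion practice: 139.0 × $505 = $70,195.00
Court appearance: 10.0 × $590 = $5,900.00
Subtotal: $101,929.00
Write-off: 9.6 × $505 = $4,848.00
Total: $101,929.00 − $4,848.00 = $97,081.00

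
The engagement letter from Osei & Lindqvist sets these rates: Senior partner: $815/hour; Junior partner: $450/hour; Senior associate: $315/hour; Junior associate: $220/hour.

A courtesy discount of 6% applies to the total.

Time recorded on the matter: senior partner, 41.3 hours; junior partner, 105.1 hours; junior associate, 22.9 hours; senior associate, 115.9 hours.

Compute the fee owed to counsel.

$115,150.94

Senior partner: 41.3 × $815 = $33,659.50
Junior partner: 105.1 × $450 = $47,295.00
Senior associate: 115.9 × $315 = $36,508.50
Junior associate: 22.9 × $220 = $5,038.00
Subtotal: $122,501.00
Less 6% discount: −$7,350.06
Total: $122,501.00 − $7,350.06 = $115,150.94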